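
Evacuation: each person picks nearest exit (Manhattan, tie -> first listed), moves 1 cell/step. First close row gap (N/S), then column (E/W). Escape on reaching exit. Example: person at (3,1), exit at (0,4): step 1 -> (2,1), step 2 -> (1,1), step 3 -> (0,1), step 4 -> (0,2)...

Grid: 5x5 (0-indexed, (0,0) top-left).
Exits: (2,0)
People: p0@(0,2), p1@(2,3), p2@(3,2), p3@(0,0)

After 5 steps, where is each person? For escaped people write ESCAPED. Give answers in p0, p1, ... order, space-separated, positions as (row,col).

Step 1: p0:(0,2)->(1,2) | p1:(2,3)->(2,2) | p2:(3,2)->(2,2) | p3:(0,0)->(1,0)
Step 2: p0:(1,2)->(2,2) | p1:(2,2)->(2,1) | p2:(2,2)->(2,1) | p3:(1,0)->(2,0)->EXIT
Step 3: p0:(2,2)->(2,1) | p1:(2,1)->(2,0)->EXIT | p2:(2,1)->(2,0)->EXIT | p3:escaped
Step 4: p0:(2,1)->(2,0)->EXIT | p1:escaped | p2:escaped | p3:escaped

ESCAPED ESCAPED ESCAPED ESCAPED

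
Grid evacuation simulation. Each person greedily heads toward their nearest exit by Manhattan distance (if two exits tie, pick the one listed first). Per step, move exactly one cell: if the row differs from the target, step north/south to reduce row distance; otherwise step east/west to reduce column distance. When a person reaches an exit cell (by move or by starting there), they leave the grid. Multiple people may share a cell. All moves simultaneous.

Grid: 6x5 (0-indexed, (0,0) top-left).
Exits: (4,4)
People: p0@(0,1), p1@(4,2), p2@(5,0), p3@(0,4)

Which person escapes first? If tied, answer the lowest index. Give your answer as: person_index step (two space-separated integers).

Step 1: p0:(0,1)->(1,1) | p1:(4,2)->(4,3) | p2:(5,0)->(4,0) | p3:(0,4)->(1,4)
Step 2: p0:(1,1)->(2,1) | p1:(4,3)->(4,4)->EXIT | p2:(4,0)->(4,1) | p3:(1,4)->(2,4)
Step 3: p0:(2,1)->(3,1) | p1:escaped | p2:(4,1)->(4,2) | p3:(2,4)->(3,4)
Step 4: p0:(3,1)->(4,1) | p1:escaped | p2:(4,2)->(4,3) | p3:(3,4)->(4,4)->EXIT
Step 5: p0:(4,1)->(4,2) | p1:escaped | p2:(4,3)->(4,4)->EXIT | p3:escaped
Step 6: p0:(4,2)->(4,3) | p1:escaped | p2:escaped | p3:escaped
Step 7: p0:(4,3)->(4,4)->EXIT | p1:escaped | p2:escaped | p3:escaped
Exit steps: [7, 2, 5, 4]
First to escape: p1 at step 2

Answer: 1 2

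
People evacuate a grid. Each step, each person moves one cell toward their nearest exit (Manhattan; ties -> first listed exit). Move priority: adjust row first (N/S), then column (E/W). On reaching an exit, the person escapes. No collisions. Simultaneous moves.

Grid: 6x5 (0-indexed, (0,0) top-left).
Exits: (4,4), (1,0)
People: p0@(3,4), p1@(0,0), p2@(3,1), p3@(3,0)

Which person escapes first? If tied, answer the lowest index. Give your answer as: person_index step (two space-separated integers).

Step 1: p0:(3,4)->(4,4)->EXIT | p1:(0,0)->(1,0)->EXIT | p2:(3,1)->(2,1) | p3:(3,0)->(2,0)
Step 2: p0:escaped | p1:escaped | p2:(2,1)->(1,1) | p3:(2,0)->(1,0)->EXIT
Step 3: p0:escaped | p1:escaped | p2:(1,1)->(1,0)->EXIT | p3:escaped
Exit steps: [1, 1, 3, 2]
First to escape: p0 at step 1

Answer: 0 1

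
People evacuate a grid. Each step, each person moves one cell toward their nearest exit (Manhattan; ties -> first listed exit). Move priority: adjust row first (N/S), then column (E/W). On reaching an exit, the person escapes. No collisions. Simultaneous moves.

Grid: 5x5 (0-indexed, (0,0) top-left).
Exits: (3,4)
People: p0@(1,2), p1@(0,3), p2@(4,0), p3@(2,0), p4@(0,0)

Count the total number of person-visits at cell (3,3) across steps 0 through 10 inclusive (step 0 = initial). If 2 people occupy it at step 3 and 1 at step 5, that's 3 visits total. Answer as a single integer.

Answer: 5

Derivation:
Step 0: p0@(1,2) p1@(0,3) p2@(4,0) p3@(2,0) p4@(0,0) -> at (3,3): 0 [-], cum=0
Step 1: p0@(2,2) p1@(1,3) p2@(3,0) p3@(3,0) p4@(1,0) -> at (3,3): 0 [-], cum=0
Step 2: p0@(3,2) p1@(2,3) p2@(3,1) p3@(3,1) p4@(2,0) -> at (3,3): 0 [-], cum=0
Step 3: p0@(3,3) p1@(3,3) p2@(3,2) p3@(3,2) p4@(3,0) -> at (3,3): 2 [p0,p1], cum=2
Step 4: p0@ESC p1@ESC p2@(3,3) p3@(3,3) p4@(3,1) -> at (3,3): 2 [p2,p3], cum=4
Step 5: p0@ESC p1@ESC p2@ESC p3@ESC p4@(3,2) -> at (3,3): 0 [-], cum=4
Step 6: p0@ESC p1@ESC p2@ESC p3@ESC p4@(3,3) -> at (3,3): 1 [p4], cum=5
Step 7: p0@ESC p1@ESC p2@ESC p3@ESC p4@ESC -> at (3,3): 0 [-], cum=5
Total visits = 5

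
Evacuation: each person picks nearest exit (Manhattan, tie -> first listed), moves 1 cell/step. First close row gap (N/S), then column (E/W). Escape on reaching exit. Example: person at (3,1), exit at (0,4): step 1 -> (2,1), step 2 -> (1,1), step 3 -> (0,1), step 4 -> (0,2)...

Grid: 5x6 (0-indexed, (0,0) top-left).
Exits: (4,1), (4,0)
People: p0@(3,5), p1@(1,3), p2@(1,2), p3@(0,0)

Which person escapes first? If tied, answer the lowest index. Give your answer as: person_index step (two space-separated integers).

Answer: 2 4

Derivation:
Step 1: p0:(3,5)->(4,5) | p1:(1,3)->(2,3) | p2:(1,2)->(2,2) | p3:(0,0)->(1,0)
Step 2: p0:(4,5)->(4,4) | p1:(2,3)->(3,3) | p2:(2,2)->(3,2) | p3:(1,0)->(2,0)
Step 3: p0:(4,4)->(4,3) | p1:(3,3)->(4,3) | p2:(3,2)->(4,2) | p3:(2,0)->(3,0)
Step 4: p0:(4,3)->(4,2) | p1:(4,3)->(4,2) | p2:(4,2)->(4,1)->EXIT | p3:(3,0)->(4,0)->EXIT
Step 5: p0:(4,2)->(4,1)->EXIT | p1:(4,2)->(4,1)->EXIT | p2:escaped | p3:escaped
Exit steps: [5, 5, 4, 4]
First to escape: p2 at step 4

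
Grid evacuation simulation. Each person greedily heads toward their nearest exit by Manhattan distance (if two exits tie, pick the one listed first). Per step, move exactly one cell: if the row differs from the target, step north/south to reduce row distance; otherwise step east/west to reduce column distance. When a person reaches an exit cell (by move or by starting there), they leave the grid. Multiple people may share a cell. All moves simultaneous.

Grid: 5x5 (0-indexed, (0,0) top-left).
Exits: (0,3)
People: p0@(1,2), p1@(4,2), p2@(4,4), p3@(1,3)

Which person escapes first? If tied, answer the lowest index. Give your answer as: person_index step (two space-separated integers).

Step 1: p0:(1,2)->(0,2) | p1:(4,2)->(3,2) | p2:(4,4)->(3,4) | p3:(1,3)->(0,3)->EXIT
Step 2: p0:(0,2)->(0,3)->EXIT | p1:(3,2)->(2,2) | p2:(3,4)->(2,4) | p3:escaped
Step 3: p0:escaped | p1:(2,2)->(1,2) | p2:(2,4)->(1,4) | p3:escaped
Step 4: p0:escaped | p1:(1,2)->(0,2) | p2:(1,4)->(0,4) | p3:escaped
Step 5: p0:escaped | p1:(0,2)->(0,3)->EXIT | p2:(0,4)->(0,3)->EXIT | p3:escaped
Exit steps: [2, 5, 5, 1]
First to escape: p3 at step 1

Answer: 3 1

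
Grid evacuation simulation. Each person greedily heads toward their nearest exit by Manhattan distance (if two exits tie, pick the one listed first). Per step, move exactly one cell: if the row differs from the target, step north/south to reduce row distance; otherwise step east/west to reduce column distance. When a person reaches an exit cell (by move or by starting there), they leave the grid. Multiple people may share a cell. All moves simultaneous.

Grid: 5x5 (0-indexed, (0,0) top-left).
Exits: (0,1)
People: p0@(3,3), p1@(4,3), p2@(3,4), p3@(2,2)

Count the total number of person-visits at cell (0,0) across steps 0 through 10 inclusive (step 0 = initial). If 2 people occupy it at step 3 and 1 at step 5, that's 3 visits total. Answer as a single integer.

Answer: 0

Derivation:
Step 0: p0@(3,3) p1@(4,3) p2@(3,4) p3@(2,2) -> at (0,0): 0 [-], cum=0
Step 1: p0@(2,3) p1@(3,3) p2@(2,4) p3@(1,2) -> at (0,0): 0 [-], cum=0
Step 2: p0@(1,3) p1@(2,3) p2@(1,4) p3@(0,2) -> at (0,0): 0 [-], cum=0
Step 3: p0@(0,3) p1@(1,3) p2@(0,4) p3@ESC -> at (0,0): 0 [-], cum=0
Step 4: p0@(0,2) p1@(0,3) p2@(0,3) p3@ESC -> at (0,0): 0 [-], cum=0
Step 5: p0@ESC p1@(0,2) p2@(0,2) p3@ESC -> at (0,0): 0 [-], cum=0
Step 6: p0@ESC p1@ESC p2@ESC p3@ESC -> at (0,0): 0 [-], cum=0
Total visits = 0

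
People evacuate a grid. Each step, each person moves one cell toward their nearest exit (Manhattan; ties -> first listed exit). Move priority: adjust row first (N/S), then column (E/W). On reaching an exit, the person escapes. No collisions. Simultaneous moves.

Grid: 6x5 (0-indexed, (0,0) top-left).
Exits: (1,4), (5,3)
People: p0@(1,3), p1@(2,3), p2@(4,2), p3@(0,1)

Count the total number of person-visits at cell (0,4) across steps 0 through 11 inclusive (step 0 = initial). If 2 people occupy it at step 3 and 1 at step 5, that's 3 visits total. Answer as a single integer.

Answer: 0

Derivation:
Step 0: p0@(1,3) p1@(2,3) p2@(4,2) p3@(0,1) -> at (0,4): 0 [-], cum=0
Step 1: p0@ESC p1@(1,3) p2@(5,2) p3@(1,1) -> at (0,4): 0 [-], cum=0
Step 2: p0@ESC p1@ESC p2@ESC p3@(1,2) -> at (0,4): 0 [-], cum=0
Step 3: p0@ESC p1@ESC p2@ESC p3@(1,3) -> at (0,4): 0 [-], cum=0
Step 4: p0@ESC p1@ESC p2@ESC p3@ESC -> at (0,4): 0 [-], cum=0
Total visits = 0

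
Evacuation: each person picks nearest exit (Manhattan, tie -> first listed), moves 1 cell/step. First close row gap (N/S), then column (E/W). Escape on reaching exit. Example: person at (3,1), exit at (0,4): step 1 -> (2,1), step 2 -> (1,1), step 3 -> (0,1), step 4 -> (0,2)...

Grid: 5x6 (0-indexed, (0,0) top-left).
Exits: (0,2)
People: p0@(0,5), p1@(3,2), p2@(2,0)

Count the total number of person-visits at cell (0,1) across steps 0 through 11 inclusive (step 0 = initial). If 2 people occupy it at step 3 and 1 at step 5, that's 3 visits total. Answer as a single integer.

Step 0: p0@(0,5) p1@(3,2) p2@(2,0) -> at (0,1): 0 [-], cum=0
Step 1: p0@(0,4) p1@(2,2) p2@(1,0) -> at (0,1): 0 [-], cum=0
Step 2: p0@(0,3) p1@(1,2) p2@(0,0) -> at (0,1): 0 [-], cum=0
Step 3: p0@ESC p1@ESC p2@(0,1) -> at (0,1): 1 [p2], cum=1
Step 4: p0@ESC p1@ESC p2@ESC -> at (0,1): 0 [-], cum=1
Total visits = 1

Answer: 1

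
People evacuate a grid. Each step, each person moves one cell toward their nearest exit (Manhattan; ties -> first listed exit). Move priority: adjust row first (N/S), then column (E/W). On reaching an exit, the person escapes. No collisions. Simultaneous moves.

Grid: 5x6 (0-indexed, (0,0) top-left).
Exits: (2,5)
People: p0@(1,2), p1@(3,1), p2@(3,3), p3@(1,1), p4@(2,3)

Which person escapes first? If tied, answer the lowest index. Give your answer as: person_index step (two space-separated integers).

Answer: 4 2

Derivation:
Step 1: p0:(1,2)->(2,2) | p1:(3,1)->(2,1) | p2:(3,3)->(2,3) | p3:(1,1)->(2,1) | p4:(2,3)->(2,4)
Step 2: p0:(2,2)->(2,3) | p1:(2,1)->(2,2) | p2:(2,3)->(2,4) | p3:(2,1)->(2,2) | p4:(2,4)->(2,5)->EXIT
Step 3: p0:(2,3)->(2,4) | p1:(2,2)->(2,3) | p2:(2,4)->(2,5)->EXIT | p3:(2,2)->(2,3) | p4:escaped
Step 4: p0:(2,4)->(2,5)->EXIT | p1:(2,3)->(2,4) | p2:escaped | p3:(2,3)->(2,4) | p4:escaped
Step 5: p0:escaped | p1:(2,4)->(2,5)->EXIT | p2:escaped | p3:(2,4)->(2,5)->EXIT | p4:escaped
Exit steps: [4, 5, 3, 5, 2]
First to escape: p4 at step 2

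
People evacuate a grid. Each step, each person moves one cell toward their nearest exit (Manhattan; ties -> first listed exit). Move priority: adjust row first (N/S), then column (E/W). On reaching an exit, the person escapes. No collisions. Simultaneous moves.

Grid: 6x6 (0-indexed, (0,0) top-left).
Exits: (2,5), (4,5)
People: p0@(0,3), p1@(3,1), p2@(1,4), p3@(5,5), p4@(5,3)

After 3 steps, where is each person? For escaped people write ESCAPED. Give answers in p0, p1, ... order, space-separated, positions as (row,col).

Step 1: p0:(0,3)->(1,3) | p1:(3,1)->(2,1) | p2:(1,4)->(2,4) | p3:(5,5)->(4,5)->EXIT | p4:(5,3)->(4,3)
Step 2: p0:(1,3)->(2,3) | p1:(2,1)->(2,2) | p2:(2,4)->(2,5)->EXIT | p3:escaped | p4:(4,3)->(4,4)
Step 3: p0:(2,3)->(2,4) | p1:(2,2)->(2,3) | p2:escaped | p3:escaped | p4:(4,4)->(4,5)->EXIT

(2,4) (2,3) ESCAPED ESCAPED ESCAPED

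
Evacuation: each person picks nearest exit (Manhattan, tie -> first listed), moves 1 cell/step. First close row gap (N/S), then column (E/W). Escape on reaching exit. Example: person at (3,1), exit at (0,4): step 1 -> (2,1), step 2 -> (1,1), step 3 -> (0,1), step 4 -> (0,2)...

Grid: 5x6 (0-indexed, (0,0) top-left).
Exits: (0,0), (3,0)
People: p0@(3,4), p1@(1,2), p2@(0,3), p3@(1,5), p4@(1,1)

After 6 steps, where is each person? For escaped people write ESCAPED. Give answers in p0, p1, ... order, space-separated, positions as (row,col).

Step 1: p0:(3,4)->(3,3) | p1:(1,2)->(0,2) | p2:(0,3)->(0,2) | p3:(1,5)->(0,5) | p4:(1,1)->(0,1)
Step 2: p0:(3,3)->(3,2) | p1:(0,2)->(0,1) | p2:(0,2)->(0,1) | p3:(0,5)->(0,4) | p4:(0,1)->(0,0)->EXIT
Step 3: p0:(3,2)->(3,1) | p1:(0,1)->(0,0)->EXIT | p2:(0,1)->(0,0)->EXIT | p3:(0,4)->(0,3) | p4:escaped
Step 4: p0:(3,1)->(3,0)->EXIT | p1:escaped | p2:escaped | p3:(0,3)->(0,2) | p4:escaped
Step 5: p0:escaped | p1:escaped | p2:escaped | p3:(0,2)->(0,1) | p4:escaped
Step 6: p0:escaped | p1:escaped | p2:escaped | p3:(0,1)->(0,0)->EXIT | p4:escaped

ESCAPED ESCAPED ESCAPED ESCAPED ESCAPED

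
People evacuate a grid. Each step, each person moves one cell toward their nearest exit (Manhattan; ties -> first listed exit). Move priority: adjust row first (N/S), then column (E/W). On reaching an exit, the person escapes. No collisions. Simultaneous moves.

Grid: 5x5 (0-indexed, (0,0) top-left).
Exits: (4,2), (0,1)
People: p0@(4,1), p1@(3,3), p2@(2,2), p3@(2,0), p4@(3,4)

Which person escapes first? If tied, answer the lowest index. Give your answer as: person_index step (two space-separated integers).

Answer: 0 1

Derivation:
Step 1: p0:(4,1)->(4,2)->EXIT | p1:(3,3)->(4,3) | p2:(2,2)->(3,2) | p3:(2,0)->(1,0) | p4:(3,4)->(4,4)
Step 2: p0:escaped | p1:(4,3)->(4,2)->EXIT | p2:(3,2)->(4,2)->EXIT | p3:(1,0)->(0,0) | p4:(4,4)->(4,3)
Step 3: p0:escaped | p1:escaped | p2:escaped | p3:(0,0)->(0,1)->EXIT | p4:(4,3)->(4,2)->EXIT
Exit steps: [1, 2, 2, 3, 3]
First to escape: p0 at step 1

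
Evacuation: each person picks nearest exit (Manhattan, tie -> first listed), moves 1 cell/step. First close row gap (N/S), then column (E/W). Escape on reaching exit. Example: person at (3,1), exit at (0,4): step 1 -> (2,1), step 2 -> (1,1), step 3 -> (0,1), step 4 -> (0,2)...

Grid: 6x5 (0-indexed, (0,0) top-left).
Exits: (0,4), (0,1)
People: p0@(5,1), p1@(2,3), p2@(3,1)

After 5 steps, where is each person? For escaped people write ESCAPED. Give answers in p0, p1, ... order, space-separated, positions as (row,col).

Step 1: p0:(5,1)->(4,1) | p1:(2,3)->(1,3) | p2:(3,1)->(2,1)
Step 2: p0:(4,1)->(3,1) | p1:(1,3)->(0,3) | p2:(2,1)->(1,1)
Step 3: p0:(3,1)->(2,1) | p1:(0,3)->(0,4)->EXIT | p2:(1,1)->(0,1)->EXIT
Step 4: p0:(2,1)->(1,1) | p1:escaped | p2:escaped
Step 5: p0:(1,1)->(0,1)->EXIT | p1:escaped | p2:escaped

ESCAPED ESCAPED ESCAPED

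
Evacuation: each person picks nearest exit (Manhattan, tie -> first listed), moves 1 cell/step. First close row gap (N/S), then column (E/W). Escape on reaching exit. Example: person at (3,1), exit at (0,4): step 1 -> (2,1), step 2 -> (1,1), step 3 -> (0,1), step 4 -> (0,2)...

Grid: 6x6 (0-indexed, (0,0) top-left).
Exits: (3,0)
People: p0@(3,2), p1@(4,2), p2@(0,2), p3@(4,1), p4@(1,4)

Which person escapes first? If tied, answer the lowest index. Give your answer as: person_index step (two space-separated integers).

Answer: 0 2

Derivation:
Step 1: p0:(3,2)->(3,1) | p1:(4,2)->(3,2) | p2:(0,2)->(1,2) | p3:(4,1)->(3,1) | p4:(1,4)->(2,4)
Step 2: p0:(3,1)->(3,0)->EXIT | p1:(3,2)->(3,1) | p2:(1,2)->(2,2) | p3:(3,1)->(3,0)->EXIT | p4:(2,4)->(3,4)
Step 3: p0:escaped | p1:(3,1)->(3,0)->EXIT | p2:(2,2)->(3,2) | p3:escaped | p4:(3,4)->(3,3)
Step 4: p0:escaped | p1:escaped | p2:(3,2)->(3,1) | p3:escaped | p4:(3,3)->(3,2)
Step 5: p0:escaped | p1:escaped | p2:(3,1)->(3,0)->EXIT | p3:escaped | p4:(3,2)->(3,1)
Step 6: p0:escaped | p1:escaped | p2:escaped | p3:escaped | p4:(3,1)->(3,0)->EXIT
Exit steps: [2, 3, 5, 2, 6]
First to escape: p0 at step 2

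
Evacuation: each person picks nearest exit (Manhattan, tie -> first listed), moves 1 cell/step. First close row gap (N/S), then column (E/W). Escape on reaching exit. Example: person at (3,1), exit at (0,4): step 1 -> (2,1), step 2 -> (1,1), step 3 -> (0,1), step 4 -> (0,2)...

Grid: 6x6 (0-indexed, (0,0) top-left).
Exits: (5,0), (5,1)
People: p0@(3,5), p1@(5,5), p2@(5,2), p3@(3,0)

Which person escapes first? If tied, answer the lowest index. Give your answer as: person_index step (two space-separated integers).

Answer: 2 1

Derivation:
Step 1: p0:(3,5)->(4,5) | p1:(5,5)->(5,4) | p2:(5,2)->(5,1)->EXIT | p3:(3,0)->(4,0)
Step 2: p0:(4,5)->(5,5) | p1:(5,4)->(5,3) | p2:escaped | p3:(4,0)->(5,0)->EXIT
Step 3: p0:(5,5)->(5,4) | p1:(5,3)->(5,2) | p2:escaped | p3:escaped
Step 4: p0:(5,4)->(5,3) | p1:(5,2)->(5,1)->EXIT | p2:escaped | p3:escaped
Step 5: p0:(5,3)->(5,2) | p1:escaped | p2:escaped | p3:escaped
Step 6: p0:(5,2)->(5,1)->EXIT | p1:escaped | p2:escaped | p3:escaped
Exit steps: [6, 4, 1, 2]
First to escape: p2 at step 1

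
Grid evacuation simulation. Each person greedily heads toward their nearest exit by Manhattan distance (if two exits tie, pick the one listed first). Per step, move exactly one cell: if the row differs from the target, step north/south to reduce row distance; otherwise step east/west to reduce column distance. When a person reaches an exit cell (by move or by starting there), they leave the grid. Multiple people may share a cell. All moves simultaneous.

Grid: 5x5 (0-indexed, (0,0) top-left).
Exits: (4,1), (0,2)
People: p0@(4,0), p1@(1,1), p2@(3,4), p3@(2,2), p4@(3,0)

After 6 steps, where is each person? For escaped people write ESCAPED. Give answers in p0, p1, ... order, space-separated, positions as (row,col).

Step 1: p0:(4,0)->(4,1)->EXIT | p1:(1,1)->(0,1) | p2:(3,4)->(4,4) | p3:(2,2)->(1,2) | p4:(3,0)->(4,0)
Step 2: p0:escaped | p1:(0,1)->(0,2)->EXIT | p2:(4,4)->(4,3) | p3:(1,2)->(0,2)->EXIT | p4:(4,0)->(4,1)->EXIT
Step 3: p0:escaped | p1:escaped | p2:(4,3)->(4,2) | p3:escaped | p4:escaped
Step 4: p0:escaped | p1:escaped | p2:(4,2)->(4,1)->EXIT | p3:escaped | p4:escaped

ESCAPED ESCAPED ESCAPED ESCAPED ESCAPED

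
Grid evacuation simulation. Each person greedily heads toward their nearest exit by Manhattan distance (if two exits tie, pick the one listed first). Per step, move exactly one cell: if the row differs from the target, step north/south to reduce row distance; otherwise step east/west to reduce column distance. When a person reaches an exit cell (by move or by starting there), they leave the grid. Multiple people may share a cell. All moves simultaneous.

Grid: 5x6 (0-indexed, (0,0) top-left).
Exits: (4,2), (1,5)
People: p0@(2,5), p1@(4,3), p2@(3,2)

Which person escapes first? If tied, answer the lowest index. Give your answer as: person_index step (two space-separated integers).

Step 1: p0:(2,5)->(1,5)->EXIT | p1:(4,3)->(4,2)->EXIT | p2:(3,2)->(4,2)->EXIT
Exit steps: [1, 1, 1]
First to escape: p0 at step 1

Answer: 0 1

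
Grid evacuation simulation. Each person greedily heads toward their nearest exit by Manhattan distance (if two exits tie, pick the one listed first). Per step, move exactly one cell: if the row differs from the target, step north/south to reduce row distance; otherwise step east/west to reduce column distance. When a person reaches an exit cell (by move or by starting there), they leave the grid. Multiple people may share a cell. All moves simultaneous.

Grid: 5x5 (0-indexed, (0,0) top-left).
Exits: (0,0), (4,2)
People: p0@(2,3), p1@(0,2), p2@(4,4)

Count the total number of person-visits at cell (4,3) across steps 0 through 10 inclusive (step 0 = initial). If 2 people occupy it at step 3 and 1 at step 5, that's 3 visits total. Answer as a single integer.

Answer: 2

Derivation:
Step 0: p0@(2,3) p1@(0,2) p2@(4,4) -> at (4,3): 0 [-], cum=0
Step 1: p0@(3,3) p1@(0,1) p2@(4,3) -> at (4,3): 1 [p2], cum=1
Step 2: p0@(4,3) p1@ESC p2@ESC -> at (4,3): 1 [p0], cum=2
Step 3: p0@ESC p1@ESC p2@ESC -> at (4,3): 0 [-], cum=2
Total visits = 2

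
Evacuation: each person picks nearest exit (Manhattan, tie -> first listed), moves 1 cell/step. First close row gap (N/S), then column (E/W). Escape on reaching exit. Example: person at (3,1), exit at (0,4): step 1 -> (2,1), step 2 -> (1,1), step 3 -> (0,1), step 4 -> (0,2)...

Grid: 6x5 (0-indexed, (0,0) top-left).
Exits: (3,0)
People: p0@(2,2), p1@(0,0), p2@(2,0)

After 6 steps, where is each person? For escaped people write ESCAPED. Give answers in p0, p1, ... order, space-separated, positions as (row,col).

Step 1: p0:(2,2)->(3,2) | p1:(0,0)->(1,0) | p2:(2,0)->(3,0)->EXIT
Step 2: p0:(3,2)->(3,1) | p1:(1,0)->(2,0) | p2:escaped
Step 3: p0:(3,1)->(3,0)->EXIT | p1:(2,0)->(3,0)->EXIT | p2:escaped

ESCAPED ESCAPED ESCAPED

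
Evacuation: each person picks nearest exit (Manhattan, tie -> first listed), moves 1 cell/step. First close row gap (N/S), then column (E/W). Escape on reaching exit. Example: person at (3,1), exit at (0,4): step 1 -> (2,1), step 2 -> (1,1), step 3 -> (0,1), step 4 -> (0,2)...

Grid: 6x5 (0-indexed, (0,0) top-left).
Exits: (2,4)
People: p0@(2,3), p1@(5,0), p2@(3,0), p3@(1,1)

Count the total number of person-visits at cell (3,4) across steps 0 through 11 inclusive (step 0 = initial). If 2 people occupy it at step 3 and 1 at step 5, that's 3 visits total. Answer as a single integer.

Answer: 0

Derivation:
Step 0: p0@(2,3) p1@(5,0) p2@(3,0) p3@(1,1) -> at (3,4): 0 [-], cum=0
Step 1: p0@ESC p1@(4,0) p2@(2,0) p3@(2,1) -> at (3,4): 0 [-], cum=0
Step 2: p0@ESC p1@(3,0) p2@(2,1) p3@(2,2) -> at (3,4): 0 [-], cum=0
Step 3: p0@ESC p1@(2,0) p2@(2,2) p3@(2,3) -> at (3,4): 0 [-], cum=0
Step 4: p0@ESC p1@(2,1) p2@(2,3) p3@ESC -> at (3,4): 0 [-], cum=0
Step 5: p0@ESC p1@(2,2) p2@ESC p3@ESC -> at (3,4): 0 [-], cum=0
Step 6: p0@ESC p1@(2,3) p2@ESC p3@ESC -> at (3,4): 0 [-], cum=0
Step 7: p0@ESC p1@ESC p2@ESC p3@ESC -> at (3,4): 0 [-], cum=0
Total visits = 0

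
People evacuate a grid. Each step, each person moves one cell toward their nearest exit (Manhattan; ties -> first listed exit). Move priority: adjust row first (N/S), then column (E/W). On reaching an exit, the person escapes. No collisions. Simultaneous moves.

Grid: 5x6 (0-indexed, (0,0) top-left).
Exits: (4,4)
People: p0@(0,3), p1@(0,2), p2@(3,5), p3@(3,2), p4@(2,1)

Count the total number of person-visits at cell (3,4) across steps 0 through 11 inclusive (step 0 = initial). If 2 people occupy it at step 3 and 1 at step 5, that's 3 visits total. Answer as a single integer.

Answer: 0

Derivation:
Step 0: p0@(0,3) p1@(0,2) p2@(3,5) p3@(3,2) p4@(2,1) -> at (3,4): 0 [-], cum=0
Step 1: p0@(1,3) p1@(1,2) p2@(4,5) p3@(4,2) p4@(3,1) -> at (3,4): 0 [-], cum=0
Step 2: p0@(2,3) p1@(2,2) p2@ESC p3@(4,3) p4@(4,1) -> at (3,4): 0 [-], cum=0
Step 3: p0@(3,3) p1@(3,2) p2@ESC p3@ESC p4@(4,2) -> at (3,4): 0 [-], cum=0
Step 4: p0@(4,3) p1@(4,2) p2@ESC p3@ESC p4@(4,3) -> at (3,4): 0 [-], cum=0
Step 5: p0@ESC p1@(4,3) p2@ESC p3@ESC p4@ESC -> at (3,4): 0 [-], cum=0
Step 6: p0@ESC p1@ESC p2@ESC p3@ESC p4@ESC -> at (3,4): 0 [-], cum=0
Total visits = 0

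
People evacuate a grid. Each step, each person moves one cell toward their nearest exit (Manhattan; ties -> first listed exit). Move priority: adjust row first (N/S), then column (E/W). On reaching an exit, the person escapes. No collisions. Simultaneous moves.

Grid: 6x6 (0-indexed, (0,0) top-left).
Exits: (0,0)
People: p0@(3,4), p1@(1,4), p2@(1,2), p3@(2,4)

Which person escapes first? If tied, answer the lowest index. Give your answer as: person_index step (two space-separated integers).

Step 1: p0:(3,4)->(2,4) | p1:(1,4)->(0,4) | p2:(1,2)->(0,2) | p3:(2,4)->(1,4)
Step 2: p0:(2,4)->(1,4) | p1:(0,4)->(0,3) | p2:(0,2)->(0,1) | p3:(1,4)->(0,4)
Step 3: p0:(1,4)->(0,4) | p1:(0,3)->(0,2) | p2:(0,1)->(0,0)->EXIT | p3:(0,4)->(0,3)
Step 4: p0:(0,4)->(0,3) | p1:(0,2)->(0,1) | p2:escaped | p3:(0,3)->(0,2)
Step 5: p0:(0,3)->(0,2) | p1:(0,1)->(0,0)->EXIT | p2:escaped | p3:(0,2)->(0,1)
Step 6: p0:(0,2)->(0,1) | p1:escaped | p2:escaped | p3:(0,1)->(0,0)->EXIT
Step 7: p0:(0,1)->(0,0)->EXIT | p1:escaped | p2:escaped | p3:escaped
Exit steps: [7, 5, 3, 6]
First to escape: p2 at step 3

Answer: 2 3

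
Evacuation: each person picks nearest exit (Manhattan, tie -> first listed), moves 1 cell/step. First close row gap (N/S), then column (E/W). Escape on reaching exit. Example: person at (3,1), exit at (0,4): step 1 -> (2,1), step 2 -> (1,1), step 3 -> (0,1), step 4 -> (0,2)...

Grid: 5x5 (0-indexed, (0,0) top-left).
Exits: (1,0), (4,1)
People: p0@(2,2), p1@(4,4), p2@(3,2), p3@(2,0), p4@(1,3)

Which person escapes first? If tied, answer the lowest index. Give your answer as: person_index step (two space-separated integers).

Answer: 3 1

Derivation:
Step 1: p0:(2,2)->(1,2) | p1:(4,4)->(4,3) | p2:(3,2)->(4,2) | p3:(2,0)->(1,0)->EXIT | p4:(1,3)->(1,2)
Step 2: p0:(1,2)->(1,1) | p1:(4,3)->(4,2) | p2:(4,2)->(4,1)->EXIT | p3:escaped | p4:(1,2)->(1,1)
Step 3: p0:(1,1)->(1,0)->EXIT | p1:(4,2)->(4,1)->EXIT | p2:escaped | p3:escaped | p4:(1,1)->(1,0)->EXIT
Exit steps: [3, 3, 2, 1, 3]
First to escape: p3 at step 1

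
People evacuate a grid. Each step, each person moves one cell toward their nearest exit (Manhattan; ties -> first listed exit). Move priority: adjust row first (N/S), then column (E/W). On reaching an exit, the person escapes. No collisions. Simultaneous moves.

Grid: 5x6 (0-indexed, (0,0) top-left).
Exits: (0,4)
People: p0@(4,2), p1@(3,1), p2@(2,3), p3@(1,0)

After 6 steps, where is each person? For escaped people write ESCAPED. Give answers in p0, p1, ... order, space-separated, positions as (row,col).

Step 1: p0:(4,2)->(3,2) | p1:(3,1)->(2,1) | p2:(2,3)->(1,3) | p3:(1,0)->(0,0)
Step 2: p0:(3,2)->(2,2) | p1:(2,1)->(1,1) | p2:(1,3)->(0,3) | p3:(0,0)->(0,1)
Step 3: p0:(2,2)->(1,2) | p1:(1,1)->(0,1) | p2:(0,3)->(0,4)->EXIT | p3:(0,1)->(0,2)
Step 4: p0:(1,2)->(0,2) | p1:(0,1)->(0,2) | p2:escaped | p3:(0,2)->(0,3)
Step 5: p0:(0,2)->(0,3) | p1:(0,2)->(0,3) | p2:escaped | p3:(0,3)->(0,4)->EXIT
Step 6: p0:(0,3)->(0,4)->EXIT | p1:(0,3)->(0,4)->EXIT | p2:escaped | p3:escaped

ESCAPED ESCAPED ESCAPED ESCAPED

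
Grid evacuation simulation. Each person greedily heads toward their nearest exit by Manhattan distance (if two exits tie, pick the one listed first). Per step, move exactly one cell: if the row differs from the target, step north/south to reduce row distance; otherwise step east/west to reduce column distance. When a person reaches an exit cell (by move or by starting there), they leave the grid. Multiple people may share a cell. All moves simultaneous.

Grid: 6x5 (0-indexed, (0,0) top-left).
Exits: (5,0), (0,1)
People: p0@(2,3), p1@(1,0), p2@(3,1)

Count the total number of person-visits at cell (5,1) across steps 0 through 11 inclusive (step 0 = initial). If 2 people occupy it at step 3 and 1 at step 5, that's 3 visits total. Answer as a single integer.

Step 0: p0@(2,3) p1@(1,0) p2@(3,1) -> at (5,1): 0 [-], cum=0
Step 1: p0@(1,3) p1@(0,0) p2@(4,1) -> at (5,1): 0 [-], cum=0
Step 2: p0@(0,3) p1@ESC p2@(5,1) -> at (5,1): 1 [p2], cum=1
Step 3: p0@(0,2) p1@ESC p2@ESC -> at (5,1): 0 [-], cum=1
Step 4: p0@ESC p1@ESC p2@ESC -> at (5,1): 0 [-], cum=1
Total visits = 1

Answer: 1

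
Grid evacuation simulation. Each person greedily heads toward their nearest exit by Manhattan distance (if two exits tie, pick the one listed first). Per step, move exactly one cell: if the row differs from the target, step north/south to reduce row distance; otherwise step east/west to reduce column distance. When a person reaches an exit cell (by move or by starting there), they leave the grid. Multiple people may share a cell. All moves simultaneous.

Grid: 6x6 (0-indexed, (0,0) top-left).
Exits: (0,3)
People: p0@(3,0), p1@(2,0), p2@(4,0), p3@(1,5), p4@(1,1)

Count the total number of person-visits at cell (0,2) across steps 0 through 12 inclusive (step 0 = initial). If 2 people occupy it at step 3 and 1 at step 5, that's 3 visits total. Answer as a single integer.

Answer: 4

Derivation:
Step 0: p0@(3,0) p1@(2,0) p2@(4,0) p3@(1,5) p4@(1,1) -> at (0,2): 0 [-], cum=0
Step 1: p0@(2,0) p1@(1,0) p2@(3,0) p3@(0,5) p4@(0,1) -> at (0,2): 0 [-], cum=0
Step 2: p0@(1,0) p1@(0,0) p2@(2,0) p3@(0,4) p4@(0,2) -> at (0,2): 1 [p4], cum=1
Step 3: p0@(0,0) p1@(0,1) p2@(1,0) p3@ESC p4@ESC -> at (0,2): 0 [-], cum=1
Step 4: p0@(0,1) p1@(0,2) p2@(0,0) p3@ESC p4@ESC -> at (0,2): 1 [p1], cum=2
Step 5: p0@(0,2) p1@ESC p2@(0,1) p3@ESC p4@ESC -> at (0,2): 1 [p0], cum=3
Step 6: p0@ESC p1@ESC p2@(0,2) p3@ESC p4@ESC -> at (0,2): 1 [p2], cum=4
Step 7: p0@ESC p1@ESC p2@ESC p3@ESC p4@ESC -> at (0,2): 0 [-], cum=4
Total visits = 4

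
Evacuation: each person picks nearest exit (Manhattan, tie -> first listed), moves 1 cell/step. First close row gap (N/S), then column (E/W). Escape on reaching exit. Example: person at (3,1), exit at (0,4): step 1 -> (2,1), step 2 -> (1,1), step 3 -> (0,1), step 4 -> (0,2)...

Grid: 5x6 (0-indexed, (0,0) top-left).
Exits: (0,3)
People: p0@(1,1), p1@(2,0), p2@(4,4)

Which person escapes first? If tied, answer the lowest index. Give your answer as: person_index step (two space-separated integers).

Answer: 0 3

Derivation:
Step 1: p0:(1,1)->(0,1) | p1:(2,0)->(1,0) | p2:(4,4)->(3,4)
Step 2: p0:(0,1)->(0,2) | p1:(1,0)->(0,0) | p2:(3,4)->(2,4)
Step 3: p0:(0,2)->(0,3)->EXIT | p1:(0,0)->(0,1) | p2:(2,4)->(1,4)
Step 4: p0:escaped | p1:(0,1)->(0,2) | p2:(1,4)->(0,4)
Step 5: p0:escaped | p1:(0,2)->(0,3)->EXIT | p2:(0,4)->(0,3)->EXIT
Exit steps: [3, 5, 5]
First to escape: p0 at step 3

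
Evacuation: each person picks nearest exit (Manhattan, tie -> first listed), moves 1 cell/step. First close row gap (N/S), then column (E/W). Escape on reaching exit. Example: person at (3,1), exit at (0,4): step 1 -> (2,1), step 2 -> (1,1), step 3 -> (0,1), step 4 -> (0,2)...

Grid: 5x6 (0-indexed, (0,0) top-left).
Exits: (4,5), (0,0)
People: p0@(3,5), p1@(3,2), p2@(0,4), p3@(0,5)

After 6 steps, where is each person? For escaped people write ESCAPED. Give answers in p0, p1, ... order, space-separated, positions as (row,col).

Step 1: p0:(3,5)->(4,5)->EXIT | p1:(3,2)->(4,2) | p2:(0,4)->(0,3) | p3:(0,5)->(1,5)
Step 2: p0:escaped | p1:(4,2)->(4,3) | p2:(0,3)->(0,2) | p3:(1,5)->(2,5)
Step 3: p0:escaped | p1:(4,3)->(4,4) | p2:(0,2)->(0,1) | p3:(2,5)->(3,5)
Step 4: p0:escaped | p1:(4,4)->(4,5)->EXIT | p2:(0,1)->(0,0)->EXIT | p3:(3,5)->(4,5)->EXIT

ESCAPED ESCAPED ESCAPED ESCAPED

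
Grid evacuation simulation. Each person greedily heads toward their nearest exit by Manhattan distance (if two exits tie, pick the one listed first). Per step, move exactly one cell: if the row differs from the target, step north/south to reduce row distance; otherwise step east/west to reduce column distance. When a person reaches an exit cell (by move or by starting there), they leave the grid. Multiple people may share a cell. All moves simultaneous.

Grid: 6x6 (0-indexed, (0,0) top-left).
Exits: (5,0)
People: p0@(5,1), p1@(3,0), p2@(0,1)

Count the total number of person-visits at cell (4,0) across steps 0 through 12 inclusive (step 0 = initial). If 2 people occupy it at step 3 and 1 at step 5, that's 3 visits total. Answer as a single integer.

Answer: 1

Derivation:
Step 0: p0@(5,1) p1@(3,0) p2@(0,1) -> at (4,0): 0 [-], cum=0
Step 1: p0@ESC p1@(4,0) p2@(1,1) -> at (4,0): 1 [p1], cum=1
Step 2: p0@ESC p1@ESC p2@(2,1) -> at (4,0): 0 [-], cum=1
Step 3: p0@ESC p1@ESC p2@(3,1) -> at (4,0): 0 [-], cum=1
Step 4: p0@ESC p1@ESC p2@(4,1) -> at (4,0): 0 [-], cum=1
Step 5: p0@ESC p1@ESC p2@(5,1) -> at (4,0): 0 [-], cum=1
Step 6: p0@ESC p1@ESC p2@ESC -> at (4,0): 0 [-], cum=1
Total visits = 1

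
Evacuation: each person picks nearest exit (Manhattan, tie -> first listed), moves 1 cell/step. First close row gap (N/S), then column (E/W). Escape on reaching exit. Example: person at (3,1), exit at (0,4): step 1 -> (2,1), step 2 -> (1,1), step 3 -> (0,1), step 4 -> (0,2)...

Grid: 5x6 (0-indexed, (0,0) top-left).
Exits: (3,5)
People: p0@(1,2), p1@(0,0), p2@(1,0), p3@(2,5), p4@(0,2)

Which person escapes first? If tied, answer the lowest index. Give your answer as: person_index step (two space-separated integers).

Step 1: p0:(1,2)->(2,2) | p1:(0,0)->(1,0) | p2:(1,0)->(2,0) | p3:(2,5)->(3,5)->EXIT | p4:(0,2)->(1,2)
Step 2: p0:(2,2)->(3,2) | p1:(1,0)->(2,0) | p2:(2,0)->(3,0) | p3:escaped | p4:(1,2)->(2,2)
Step 3: p0:(3,2)->(3,3) | p1:(2,0)->(3,0) | p2:(3,0)->(3,1) | p3:escaped | p4:(2,2)->(3,2)
Step 4: p0:(3,3)->(3,4) | p1:(3,0)->(3,1) | p2:(3,1)->(3,2) | p3:escaped | p4:(3,2)->(3,3)
Step 5: p0:(3,4)->(3,5)->EXIT | p1:(3,1)->(3,2) | p2:(3,2)->(3,3) | p3:escaped | p4:(3,3)->(3,4)
Step 6: p0:escaped | p1:(3,2)->(3,3) | p2:(3,3)->(3,4) | p3:escaped | p4:(3,4)->(3,5)->EXIT
Step 7: p0:escaped | p1:(3,3)->(3,4) | p2:(3,4)->(3,5)->EXIT | p3:escaped | p4:escaped
Step 8: p0:escaped | p1:(3,4)->(3,5)->EXIT | p2:escaped | p3:escaped | p4:escaped
Exit steps: [5, 8, 7, 1, 6]
First to escape: p3 at step 1

Answer: 3 1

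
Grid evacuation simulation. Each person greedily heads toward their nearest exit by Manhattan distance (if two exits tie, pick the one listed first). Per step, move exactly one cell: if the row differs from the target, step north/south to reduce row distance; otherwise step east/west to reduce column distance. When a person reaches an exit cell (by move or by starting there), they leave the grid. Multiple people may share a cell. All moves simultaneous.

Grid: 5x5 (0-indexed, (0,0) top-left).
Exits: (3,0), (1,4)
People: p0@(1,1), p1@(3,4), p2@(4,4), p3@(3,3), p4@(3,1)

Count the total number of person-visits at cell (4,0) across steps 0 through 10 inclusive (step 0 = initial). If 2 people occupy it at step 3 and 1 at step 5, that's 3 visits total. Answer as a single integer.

Step 0: p0@(1,1) p1@(3,4) p2@(4,4) p3@(3,3) p4@(3,1) -> at (4,0): 0 [-], cum=0
Step 1: p0@(2,1) p1@(2,4) p2@(3,4) p3@(3,2) p4@ESC -> at (4,0): 0 [-], cum=0
Step 2: p0@(3,1) p1@ESC p2@(2,4) p3@(3,1) p4@ESC -> at (4,0): 0 [-], cum=0
Step 3: p0@ESC p1@ESC p2@ESC p3@ESC p4@ESC -> at (4,0): 0 [-], cum=0
Total visits = 0

Answer: 0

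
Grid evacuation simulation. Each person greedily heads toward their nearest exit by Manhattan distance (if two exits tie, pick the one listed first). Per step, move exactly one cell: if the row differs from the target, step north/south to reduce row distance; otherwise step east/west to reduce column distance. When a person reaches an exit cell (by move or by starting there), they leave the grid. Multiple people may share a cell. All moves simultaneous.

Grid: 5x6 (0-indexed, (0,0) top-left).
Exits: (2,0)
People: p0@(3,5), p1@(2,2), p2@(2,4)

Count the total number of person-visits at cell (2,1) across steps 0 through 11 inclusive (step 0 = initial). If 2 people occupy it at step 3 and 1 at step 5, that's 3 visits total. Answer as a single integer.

Step 0: p0@(3,5) p1@(2,2) p2@(2,4) -> at (2,1): 0 [-], cum=0
Step 1: p0@(2,5) p1@(2,1) p2@(2,3) -> at (2,1): 1 [p1], cum=1
Step 2: p0@(2,4) p1@ESC p2@(2,2) -> at (2,1): 0 [-], cum=1
Step 3: p0@(2,3) p1@ESC p2@(2,1) -> at (2,1): 1 [p2], cum=2
Step 4: p0@(2,2) p1@ESC p2@ESC -> at (2,1): 0 [-], cum=2
Step 5: p0@(2,1) p1@ESC p2@ESC -> at (2,1): 1 [p0], cum=3
Step 6: p0@ESC p1@ESC p2@ESC -> at (2,1): 0 [-], cum=3
Total visits = 3

Answer: 3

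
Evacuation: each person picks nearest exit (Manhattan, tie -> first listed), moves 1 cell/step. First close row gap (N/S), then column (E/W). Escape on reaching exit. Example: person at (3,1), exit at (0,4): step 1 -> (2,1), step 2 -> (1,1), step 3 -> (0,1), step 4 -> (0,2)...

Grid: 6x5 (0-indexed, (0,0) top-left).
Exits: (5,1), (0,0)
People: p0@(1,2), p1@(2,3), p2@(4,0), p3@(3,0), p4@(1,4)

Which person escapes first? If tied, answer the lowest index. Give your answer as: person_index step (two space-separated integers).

Step 1: p0:(1,2)->(0,2) | p1:(2,3)->(3,3) | p2:(4,0)->(5,0) | p3:(3,0)->(4,0) | p4:(1,4)->(0,4)
Step 2: p0:(0,2)->(0,1) | p1:(3,3)->(4,3) | p2:(5,0)->(5,1)->EXIT | p3:(4,0)->(5,0) | p4:(0,4)->(0,3)
Step 3: p0:(0,1)->(0,0)->EXIT | p1:(4,3)->(5,3) | p2:escaped | p3:(5,0)->(5,1)->EXIT | p4:(0,3)->(0,2)
Step 4: p0:escaped | p1:(5,3)->(5,2) | p2:escaped | p3:escaped | p4:(0,2)->(0,1)
Step 5: p0:escaped | p1:(5,2)->(5,1)->EXIT | p2:escaped | p3:escaped | p4:(0,1)->(0,0)->EXIT
Exit steps: [3, 5, 2, 3, 5]
First to escape: p2 at step 2

Answer: 2 2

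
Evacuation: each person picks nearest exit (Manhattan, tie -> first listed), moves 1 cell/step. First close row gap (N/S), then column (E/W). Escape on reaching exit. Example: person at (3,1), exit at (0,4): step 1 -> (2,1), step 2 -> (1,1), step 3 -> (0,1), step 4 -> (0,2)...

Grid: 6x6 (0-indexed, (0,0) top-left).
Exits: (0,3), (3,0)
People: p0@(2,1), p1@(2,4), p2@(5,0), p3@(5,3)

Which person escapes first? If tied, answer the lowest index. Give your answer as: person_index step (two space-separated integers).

Answer: 0 2

Derivation:
Step 1: p0:(2,1)->(3,1) | p1:(2,4)->(1,4) | p2:(5,0)->(4,0) | p3:(5,3)->(4,3)
Step 2: p0:(3,1)->(3,0)->EXIT | p1:(1,4)->(0,4) | p2:(4,0)->(3,0)->EXIT | p3:(4,3)->(3,3)
Step 3: p0:escaped | p1:(0,4)->(0,3)->EXIT | p2:escaped | p3:(3,3)->(2,3)
Step 4: p0:escaped | p1:escaped | p2:escaped | p3:(2,3)->(1,3)
Step 5: p0:escaped | p1:escaped | p2:escaped | p3:(1,3)->(0,3)->EXIT
Exit steps: [2, 3, 2, 5]
First to escape: p0 at step 2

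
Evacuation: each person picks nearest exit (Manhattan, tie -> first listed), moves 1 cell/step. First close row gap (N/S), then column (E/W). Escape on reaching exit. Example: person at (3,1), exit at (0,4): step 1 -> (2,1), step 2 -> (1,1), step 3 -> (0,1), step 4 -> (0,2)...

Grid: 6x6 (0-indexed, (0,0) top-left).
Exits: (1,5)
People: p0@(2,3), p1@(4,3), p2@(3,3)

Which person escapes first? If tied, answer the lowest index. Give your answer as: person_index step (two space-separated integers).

Answer: 0 3

Derivation:
Step 1: p0:(2,3)->(1,3) | p1:(4,3)->(3,3) | p2:(3,3)->(2,3)
Step 2: p0:(1,3)->(1,4) | p1:(3,3)->(2,3) | p2:(2,3)->(1,3)
Step 3: p0:(1,4)->(1,5)->EXIT | p1:(2,3)->(1,3) | p2:(1,3)->(1,4)
Step 4: p0:escaped | p1:(1,3)->(1,4) | p2:(1,4)->(1,5)->EXIT
Step 5: p0:escaped | p1:(1,4)->(1,5)->EXIT | p2:escaped
Exit steps: [3, 5, 4]
First to escape: p0 at step 3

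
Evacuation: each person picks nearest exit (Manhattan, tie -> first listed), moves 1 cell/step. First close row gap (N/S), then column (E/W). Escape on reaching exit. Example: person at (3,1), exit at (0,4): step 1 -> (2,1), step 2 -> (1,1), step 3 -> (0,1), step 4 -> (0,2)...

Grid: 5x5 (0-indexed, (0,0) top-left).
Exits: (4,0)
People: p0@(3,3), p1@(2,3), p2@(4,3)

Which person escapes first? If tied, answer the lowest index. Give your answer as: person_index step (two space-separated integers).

Step 1: p0:(3,3)->(4,3) | p1:(2,3)->(3,3) | p2:(4,3)->(4,2)
Step 2: p0:(4,3)->(4,2) | p1:(3,3)->(4,3) | p2:(4,2)->(4,1)
Step 3: p0:(4,2)->(4,1) | p1:(4,3)->(4,2) | p2:(4,1)->(4,0)->EXIT
Step 4: p0:(4,1)->(4,0)->EXIT | p1:(4,2)->(4,1) | p2:escaped
Step 5: p0:escaped | p1:(4,1)->(4,0)->EXIT | p2:escaped
Exit steps: [4, 5, 3]
First to escape: p2 at step 3

Answer: 2 3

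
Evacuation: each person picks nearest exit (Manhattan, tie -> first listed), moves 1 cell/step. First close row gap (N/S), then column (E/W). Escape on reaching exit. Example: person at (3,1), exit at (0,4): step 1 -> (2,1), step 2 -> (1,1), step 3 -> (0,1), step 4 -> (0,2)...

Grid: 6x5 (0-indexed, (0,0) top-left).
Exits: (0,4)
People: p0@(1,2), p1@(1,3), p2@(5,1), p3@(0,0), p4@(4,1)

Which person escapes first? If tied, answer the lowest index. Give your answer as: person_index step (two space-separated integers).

Step 1: p0:(1,2)->(0,2) | p1:(1,3)->(0,3) | p2:(5,1)->(4,1) | p3:(0,0)->(0,1) | p4:(4,1)->(3,1)
Step 2: p0:(0,2)->(0,3) | p1:(0,3)->(0,4)->EXIT | p2:(4,1)->(3,1) | p3:(0,1)->(0,2) | p4:(3,1)->(2,1)
Step 3: p0:(0,3)->(0,4)->EXIT | p1:escaped | p2:(3,1)->(2,1) | p3:(0,2)->(0,3) | p4:(2,1)->(1,1)
Step 4: p0:escaped | p1:escaped | p2:(2,1)->(1,1) | p3:(0,3)->(0,4)->EXIT | p4:(1,1)->(0,1)
Step 5: p0:escaped | p1:escaped | p2:(1,1)->(0,1) | p3:escaped | p4:(0,1)->(0,2)
Step 6: p0:escaped | p1:escaped | p2:(0,1)->(0,2) | p3:escaped | p4:(0,2)->(0,3)
Step 7: p0:escaped | p1:escaped | p2:(0,2)->(0,3) | p3:escaped | p4:(0,3)->(0,4)->EXIT
Step 8: p0:escaped | p1:escaped | p2:(0,3)->(0,4)->EXIT | p3:escaped | p4:escaped
Exit steps: [3, 2, 8, 4, 7]
First to escape: p1 at step 2

Answer: 1 2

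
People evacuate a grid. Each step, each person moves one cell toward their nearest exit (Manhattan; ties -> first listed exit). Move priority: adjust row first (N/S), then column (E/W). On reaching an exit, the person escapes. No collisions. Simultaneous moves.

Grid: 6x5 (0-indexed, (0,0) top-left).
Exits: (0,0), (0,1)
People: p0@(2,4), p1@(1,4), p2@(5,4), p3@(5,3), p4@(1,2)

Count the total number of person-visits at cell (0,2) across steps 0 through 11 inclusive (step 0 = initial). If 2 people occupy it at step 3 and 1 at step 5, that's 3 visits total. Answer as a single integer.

Answer: 5

Derivation:
Step 0: p0@(2,4) p1@(1,4) p2@(5,4) p3@(5,3) p4@(1,2) -> at (0,2): 0 [-], cum=0
Step 1: p0@(1,4) p1@(0,4) p2@(4,4) p3@(4,3) p4@(0,2) -> at (0,2): 1 [p4], cum=1
Step 2: p0@(0,4) p1@(0,3) p2@(3,4) p3@(3,3) p4@ESC -> at (0,2): 0 [-], cum=1
Step 3: p0@(0,3) p1@(0,2) p2@(2,4) p3@(2,3) p4@ESC -> at (0,2): 1 [p1], cum=2
Step 4: p0@(0,2) p1@ESC p2@(1,4) p3@(1,3) p4@ESC -> at (0,2): 1 [p0], cum=3
Step 5: p0@ESC p1@ESC p2@(0,4) p3@(0,3) p4@ESC -> at (0,2): 0 [-], cum=3
Step 6: p0@ESC p1@ESC p2@(0,3) p3@(0,2) p4@ESC -> at (0,2): 1 [p3], cum=4
Step 7: p0@ESC p1@ESC p2@(0,2) p3@ESC p4@ESC -> at (0,2): 1 [p2], cum=5
Step 8: p0@ESC p1@ESC p2@ESC p3@ESC p4@ESC -> at (0,2): 0 [-], cum=5
Total visits = 5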